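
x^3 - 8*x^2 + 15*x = x*(x - 5)*(x - 3)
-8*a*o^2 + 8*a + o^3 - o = (-8*a + o)*(o - 1)*(o + 1)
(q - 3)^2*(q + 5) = q^3 - q^2 - 21*q + 45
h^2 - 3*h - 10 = (h - 5)*(h + 2)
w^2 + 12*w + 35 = (w + 5)*(w + 7)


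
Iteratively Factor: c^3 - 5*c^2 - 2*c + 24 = (c + 2)*(c^2 - 7*c + 12) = (c - 3)*(c + 2)*(c - 4)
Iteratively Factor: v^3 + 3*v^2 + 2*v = (v + 1)*(v^2 + 2*v) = (v + 1)*(v + 2)*(v)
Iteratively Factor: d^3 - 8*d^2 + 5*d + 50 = (d - 5)*(d^2 - 3*d - 10) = (d - 5)*(d + 2)*(d - 5)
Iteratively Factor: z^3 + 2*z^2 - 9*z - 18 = (z - 3)*(z^2 + 5*z + 6) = (z - 3)*(z + 3)*(z + 2)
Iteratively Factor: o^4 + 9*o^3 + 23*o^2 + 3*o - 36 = (o + 3)*(o^3 + 6*o^2 + 5*o - 12) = (o + 3)^2*(o^2 + 3*o - 4) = (o + 3)^2*(o + 4)*(o - 1)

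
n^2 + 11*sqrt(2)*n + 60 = (n + 5*sqrt(2))*(n + 6*sqrt(2))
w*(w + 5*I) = w^2 + 5*I*w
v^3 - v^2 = v^2*(v - 1)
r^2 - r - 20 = (r - 5)*(r + 4)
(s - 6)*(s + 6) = s^2 - 36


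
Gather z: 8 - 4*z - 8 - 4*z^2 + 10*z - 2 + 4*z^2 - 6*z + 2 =0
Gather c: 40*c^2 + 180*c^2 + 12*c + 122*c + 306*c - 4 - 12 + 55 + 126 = 220*c^2 + 440*c + 165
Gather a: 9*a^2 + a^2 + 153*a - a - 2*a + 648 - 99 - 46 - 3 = 10*a^2 + 150*a + 500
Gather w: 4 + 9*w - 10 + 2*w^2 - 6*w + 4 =2*w^2 + 3*w - 2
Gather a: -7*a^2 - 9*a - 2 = -7*a^2 - 9*a - 2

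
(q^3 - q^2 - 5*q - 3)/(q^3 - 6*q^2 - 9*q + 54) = (q^2 + 2*q + 1)/(q^2 - 3*q - 18)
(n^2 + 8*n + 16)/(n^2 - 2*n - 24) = (n + 4)/(n - 6)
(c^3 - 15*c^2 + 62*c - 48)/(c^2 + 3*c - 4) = (c^2 - 14*c + 48)/(c + 4)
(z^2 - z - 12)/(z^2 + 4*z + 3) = (z - 4)/(z + 1)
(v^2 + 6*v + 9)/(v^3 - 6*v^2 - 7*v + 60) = (v + 3)/(v^2 - 9*v + 20)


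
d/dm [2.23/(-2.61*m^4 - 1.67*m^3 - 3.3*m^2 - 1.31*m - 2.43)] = (23.2812*m^3 + 11.1723*m^2 + 14.718*m + 2.9213)/(2.61*m^4 + 1.67*m^3 + 3.3*m^2 + 1.31*m + 2.43)^2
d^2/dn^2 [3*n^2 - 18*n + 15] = 6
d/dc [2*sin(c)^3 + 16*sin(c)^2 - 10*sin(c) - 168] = 2*(3*sin(c)^2 + 16*sin(c) - 5)*cos(c)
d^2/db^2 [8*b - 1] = 0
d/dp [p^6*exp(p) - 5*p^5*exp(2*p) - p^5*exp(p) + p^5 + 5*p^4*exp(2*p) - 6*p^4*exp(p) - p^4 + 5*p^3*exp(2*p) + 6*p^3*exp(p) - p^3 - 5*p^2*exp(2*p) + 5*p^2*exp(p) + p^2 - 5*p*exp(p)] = p^6*exp(p) - 10*p^5*exp(2*p) + 5*p^5*exp(p) - 15*p^4*exp(2*p) - 11*p^4*exp(p) + 5*p^4 + 30*p^3*exp(2*p) - 18*p^3*exp(p) - 4*p^3 + 5*p^2*exp(2*p) + 23*p^2*exp(p) - 3*p^2 - 10*p*exp(2*p) + 5*p*exp(p) + 2*p - 5*exp(p)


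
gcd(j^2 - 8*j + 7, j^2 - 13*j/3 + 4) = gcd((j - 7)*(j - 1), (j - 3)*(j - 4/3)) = 1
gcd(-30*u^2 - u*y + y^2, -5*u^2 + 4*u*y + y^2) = 5*u + y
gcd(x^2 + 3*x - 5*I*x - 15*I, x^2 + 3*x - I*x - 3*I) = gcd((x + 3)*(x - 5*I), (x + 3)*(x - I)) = x + 3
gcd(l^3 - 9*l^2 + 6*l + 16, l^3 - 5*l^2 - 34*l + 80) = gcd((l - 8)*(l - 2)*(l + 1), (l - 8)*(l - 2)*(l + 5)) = l^2 - 10*l + 16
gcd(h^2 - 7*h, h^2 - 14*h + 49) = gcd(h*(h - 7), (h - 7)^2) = h - 7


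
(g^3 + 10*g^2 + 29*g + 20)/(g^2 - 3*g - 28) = (g^2 + 6*g + 5)/(g - 7)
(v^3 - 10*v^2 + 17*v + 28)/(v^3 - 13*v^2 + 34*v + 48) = (v^2 - 11*v + 28)/(v^2 - 14*v + 48)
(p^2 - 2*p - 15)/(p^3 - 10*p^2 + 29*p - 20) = (p + 3)/(p^2 - 5*p + 4)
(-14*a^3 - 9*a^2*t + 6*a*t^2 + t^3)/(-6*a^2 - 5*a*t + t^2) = (-14*a^2 + 5*a*t + t^2)/(-6*a + t)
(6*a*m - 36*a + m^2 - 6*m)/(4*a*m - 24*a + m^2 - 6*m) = (6*a + m)/(4*a + m)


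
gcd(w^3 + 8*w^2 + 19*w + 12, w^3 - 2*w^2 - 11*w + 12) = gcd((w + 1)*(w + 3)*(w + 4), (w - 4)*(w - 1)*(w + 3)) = w + 3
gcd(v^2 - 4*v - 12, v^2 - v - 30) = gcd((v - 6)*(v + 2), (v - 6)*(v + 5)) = v - 6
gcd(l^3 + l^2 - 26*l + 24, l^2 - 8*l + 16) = l - 4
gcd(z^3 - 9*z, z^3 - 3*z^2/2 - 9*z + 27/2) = z^2 - 9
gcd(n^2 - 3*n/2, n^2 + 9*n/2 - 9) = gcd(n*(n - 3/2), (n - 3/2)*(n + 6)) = n - 3/2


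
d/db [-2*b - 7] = -2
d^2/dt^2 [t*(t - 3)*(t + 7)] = 6*t + 8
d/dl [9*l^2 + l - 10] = 18*l + 1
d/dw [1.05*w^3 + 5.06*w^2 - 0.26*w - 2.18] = 3.15*w^2 + 10.12*w - 0.26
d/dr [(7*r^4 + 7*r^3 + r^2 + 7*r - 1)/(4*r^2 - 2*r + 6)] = (28*r^5 - 7*r^4 + 70*r^3 + 48*r^2 + 10*r + 20)/(2*(4*r^4 - 4*r^3 + 13*r^2 - 6*r + 9))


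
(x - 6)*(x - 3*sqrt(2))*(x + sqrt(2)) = x^3 - 6*x^2 - 2*sqrt(2)*x^2 - 6*x + 12*sqrt(2)*x + 36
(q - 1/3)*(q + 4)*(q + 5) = q^3 + 26*q^2/3 + 17*q - 20/3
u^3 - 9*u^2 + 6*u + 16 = (u - 8)*(u - 2)*(u + 1)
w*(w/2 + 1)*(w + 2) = w^3/2 + 2*w^2 + 2*w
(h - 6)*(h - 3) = h^2 - 9*h + 18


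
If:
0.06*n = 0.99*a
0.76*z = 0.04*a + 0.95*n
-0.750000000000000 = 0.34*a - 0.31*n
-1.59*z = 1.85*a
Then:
No Solution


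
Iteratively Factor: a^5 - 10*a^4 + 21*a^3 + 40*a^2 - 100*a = (a + 2)*(a^4 - 12*a^3 + 45*a^2 - 50*a) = (a - 5)*(a + 2)*(a^3 - 7*a^2 + 10*a) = a*(a - 5)*(a + 2)*(a^2 - 7*a + 10) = a*(a - 5)^2*(a + 2)*(a - 2)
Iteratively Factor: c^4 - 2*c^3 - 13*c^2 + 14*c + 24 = (c - 2)*(c^3 - 13*c - 12) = (c - 4)*(c - 2)*(c^2 + 4*c + 3) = (c - 4)*(c - 2)*(c + 1)*(c + 3)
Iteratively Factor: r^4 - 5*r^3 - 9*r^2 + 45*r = (r)*(r^3 - 5*r^2 - 9*r + 45) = r*(r + 3)*(r^2 - 8*r + 15) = r*(r - 3)*(r + 3)*(r - 5)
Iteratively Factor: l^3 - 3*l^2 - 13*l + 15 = (l - 5)*(l^2 + 2*l - 3) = (l - 5)*(l - 1)*(l + 3)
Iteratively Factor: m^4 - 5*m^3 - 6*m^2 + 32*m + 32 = (m + 2)*(m^3 - 7*m^2 + 8*m + 16) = (m + 1)*(m + 2)*(m^2 - 8*m + 16) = (m - 4)*(m + 1)*(m + 2)*(m - 4)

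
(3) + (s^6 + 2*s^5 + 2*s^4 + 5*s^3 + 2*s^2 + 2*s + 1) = s^6 + 2*s^5 + 2*s^4 + 5*s^3 + 2*s^2 + 2*s + 4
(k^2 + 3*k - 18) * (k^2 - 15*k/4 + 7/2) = k^4 - 3*k^3/4 - 103*k^2/4 + 78*k - 63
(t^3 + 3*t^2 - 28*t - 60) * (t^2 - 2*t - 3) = t^5 + t^4 - 37*t^3 - 13*t^2 + 204*t + 180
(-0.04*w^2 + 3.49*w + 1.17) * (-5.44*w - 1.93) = 0.2176*w^3 - 18.9084*w^2 - 13.1005*w - 2.2581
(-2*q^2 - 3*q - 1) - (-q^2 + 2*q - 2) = -q^2 - 5*q + 1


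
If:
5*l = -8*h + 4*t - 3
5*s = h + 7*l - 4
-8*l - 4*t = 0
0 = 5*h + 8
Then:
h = -8/5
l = 49/65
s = -21/325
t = -98/65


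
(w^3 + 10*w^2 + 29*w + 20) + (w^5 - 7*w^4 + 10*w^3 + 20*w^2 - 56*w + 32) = w^5 - 7*w^4 + 11*w^3 + 30*w^2 - 27*w + 52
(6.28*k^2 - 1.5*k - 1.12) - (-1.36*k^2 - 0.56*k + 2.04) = 7.64*k^2 - 0.94*k - 3.16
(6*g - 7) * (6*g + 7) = 36*g^2 - 49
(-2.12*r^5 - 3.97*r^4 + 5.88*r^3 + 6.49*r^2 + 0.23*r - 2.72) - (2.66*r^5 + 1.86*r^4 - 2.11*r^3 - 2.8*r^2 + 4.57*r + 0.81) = -4.78*r^5 - 5.83*r^4 + 7.99*r^3 + 9.29*r^2 - 4.34*r - 3.53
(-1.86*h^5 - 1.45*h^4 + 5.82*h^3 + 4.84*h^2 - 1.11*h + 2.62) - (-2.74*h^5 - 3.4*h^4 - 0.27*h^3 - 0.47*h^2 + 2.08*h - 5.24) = 0.88*h^5 + 1.95*h^4 + 6.09*h^3 + 5.31*h^2 - 3.19*h + 7.86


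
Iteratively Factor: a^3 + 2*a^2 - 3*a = (a + 3)*(a^2 - a) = (a - 1)*(a + 3)*(a)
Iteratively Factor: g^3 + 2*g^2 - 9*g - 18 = (g + 3)*(g^2 - g - 6) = (g + 2)*(g + 3)*(g - 3)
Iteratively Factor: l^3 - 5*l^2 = (l)*(l^2 - 5*l) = l*(l - 5)*(l)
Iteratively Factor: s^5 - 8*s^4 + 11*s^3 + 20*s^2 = (s - 5)*(s^4 - 3*s^3 - 4*s^2) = (s - 5)*(s - 4)*(s^3 + s^2) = s*(s - 5)*(s - 4)*(s^2 + s) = s*(s - 5)*(s - 4)*(s + 1)*(s)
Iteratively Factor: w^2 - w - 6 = (w + 2)*(w - 3)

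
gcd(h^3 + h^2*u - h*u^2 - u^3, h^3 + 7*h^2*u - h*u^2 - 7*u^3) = -h^2 + u^2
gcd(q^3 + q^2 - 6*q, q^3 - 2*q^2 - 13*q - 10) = 1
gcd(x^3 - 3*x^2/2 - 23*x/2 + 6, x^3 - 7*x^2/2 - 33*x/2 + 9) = x^2 + 5*x/2 - 3/2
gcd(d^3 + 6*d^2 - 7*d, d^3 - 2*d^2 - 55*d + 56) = d^2 + 6*d - 7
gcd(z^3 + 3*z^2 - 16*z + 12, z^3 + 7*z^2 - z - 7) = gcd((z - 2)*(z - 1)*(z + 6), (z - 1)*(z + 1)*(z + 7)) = z - 1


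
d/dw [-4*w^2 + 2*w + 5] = 2 - 8*w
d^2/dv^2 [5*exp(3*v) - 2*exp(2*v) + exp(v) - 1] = (45*exp(2*v) - 8*exp(v) + 1)*exp(v)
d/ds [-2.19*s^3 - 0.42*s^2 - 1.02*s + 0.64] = -6.57*s^2 - 0.84*s - 1.02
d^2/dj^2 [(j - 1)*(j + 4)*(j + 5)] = 6*j + 16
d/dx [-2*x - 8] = -2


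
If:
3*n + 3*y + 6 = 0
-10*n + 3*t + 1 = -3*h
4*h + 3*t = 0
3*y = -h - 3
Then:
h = 33/13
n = -2/13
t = -44/13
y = -24/13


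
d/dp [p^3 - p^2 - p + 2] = 3*p^2 - 2*p - 1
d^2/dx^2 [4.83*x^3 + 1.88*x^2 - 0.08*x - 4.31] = 28.98*x + 3.76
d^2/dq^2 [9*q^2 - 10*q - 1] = 18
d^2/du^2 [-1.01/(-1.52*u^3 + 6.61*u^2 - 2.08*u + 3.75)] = ((13.3522 - 9.2112*u)*(1.52*u^3 - 6.61*u^2 + 2.08*u - 3.75) + 1.01*(4.56*u^2 - 13.22*u + 2.08)*(9.12*u^2 - 26.44*u + 4.16))/(1.52*u^3 - 6.61*u^2 + 2.08*u - 3.75)^3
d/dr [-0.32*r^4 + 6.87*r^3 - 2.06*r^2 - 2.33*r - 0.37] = -1.28*r^3 + 20.61*r^2 - 4.12*r - 2.33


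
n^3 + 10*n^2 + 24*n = n*(n + 4)*(n + 6)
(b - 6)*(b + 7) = b^2 + b - 42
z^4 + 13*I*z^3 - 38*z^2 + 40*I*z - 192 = (z - 2*I)*(z + 3*I)*(z + 4*I)*(z + 8*I)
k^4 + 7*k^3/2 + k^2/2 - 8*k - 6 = (k - 3/2)*(k + 1)*(k + 2)^2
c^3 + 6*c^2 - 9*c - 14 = (c - 2)*(c + 1)*(c + 7)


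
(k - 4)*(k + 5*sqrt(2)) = k^2 - 4*k + 5*sqrt(2)*k - 20*sqrt(2)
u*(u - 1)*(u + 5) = u^3 + 4*u^2 - 5*u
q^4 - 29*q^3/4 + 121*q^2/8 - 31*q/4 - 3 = (q - 4)*(q - 2)*(q - 3/2)*(q + 1/4)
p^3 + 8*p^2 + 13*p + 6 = (p + 1)^2*(p + 6)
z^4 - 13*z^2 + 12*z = z*(z - 3)*(z - 1)*(z + 4)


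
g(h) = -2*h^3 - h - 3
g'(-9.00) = -487.00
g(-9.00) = 1464.00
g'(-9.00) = -487.00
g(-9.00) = 1464.00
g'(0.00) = -1.00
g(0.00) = -3.00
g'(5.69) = -195.26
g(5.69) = -377.13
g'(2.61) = -41.87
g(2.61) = -41.17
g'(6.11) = -224.99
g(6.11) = -465.31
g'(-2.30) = -32.74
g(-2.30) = 23.63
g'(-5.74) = -198.69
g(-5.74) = 380.98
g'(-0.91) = -5.97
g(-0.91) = -0.58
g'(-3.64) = -80.50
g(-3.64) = 97.10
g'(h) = -6*h^2 - 1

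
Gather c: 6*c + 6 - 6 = 6*c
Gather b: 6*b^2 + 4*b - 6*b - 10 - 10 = 6*b^2 - 2*b - 20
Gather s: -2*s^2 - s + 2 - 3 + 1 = -2*s^2 - s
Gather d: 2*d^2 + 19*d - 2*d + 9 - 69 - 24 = 2*d^2 + 17*d - 84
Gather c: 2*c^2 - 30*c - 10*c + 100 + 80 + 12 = 2*c^2 - 40*c + 192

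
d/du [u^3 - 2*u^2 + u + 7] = 3*u^2 - 4*u + 1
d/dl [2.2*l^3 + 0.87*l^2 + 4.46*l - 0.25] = 6.6*l^2 + 1.74*l + 4.46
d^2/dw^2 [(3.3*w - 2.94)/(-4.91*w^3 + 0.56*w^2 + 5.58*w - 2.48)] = (-477.34038*w^5 + 904.975848*w^4 - 312.236424*w^3 + 4.43599200000017*w^2 - 187.17552*w + 99.914736)/(118.370771*w^9 - 40.501608*w^8 - 398.950266*w^7 + 271.245256*w^6 + 412.47546*w^5 - 457.655232*w^4 - 36.648696*w^3 + 221.322144*w^2 - 102.957696*w + 15.252992)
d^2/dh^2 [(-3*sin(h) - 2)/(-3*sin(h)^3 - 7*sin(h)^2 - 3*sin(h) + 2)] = (-108*sin(h)^7 - 351*sin(h)^6 - 339*sin(h)^5 - 5*sin(h)^4 + 426*sin(h)^3 + 764*sin(h)^2 + 552*sin(h) + 128)/(3*sin(h)^3 + 7*sin(h)^2 + 3*sin(h) - 2)^3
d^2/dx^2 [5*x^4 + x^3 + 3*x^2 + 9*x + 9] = 60*x^2 + 6*x + 6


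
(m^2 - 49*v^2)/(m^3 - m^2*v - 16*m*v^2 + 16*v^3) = (m^2 - 49*v^2)/(m^3 - m^2*v - 16*m*v^2 + 16*v^3)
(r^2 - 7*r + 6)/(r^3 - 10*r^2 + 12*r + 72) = (r - 1)/(r^2 - 4*r - 12)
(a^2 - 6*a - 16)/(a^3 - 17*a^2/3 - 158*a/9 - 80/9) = 9*(a + 2)/(9*a^2 + 21*a + 10)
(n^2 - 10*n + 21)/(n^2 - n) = (n^2 - 10*n + 21)/(n*(n - 1))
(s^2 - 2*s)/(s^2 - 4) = s/(s + 2)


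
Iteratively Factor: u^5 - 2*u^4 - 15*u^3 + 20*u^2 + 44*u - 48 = (u - 4)*(u^4 + 2*u^3 - 7*u^2 - 8*u + 12) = (u - 4)*(u - 1)*(u^3 + 3*u^2 - 4*u - 12) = (u - 4)*(u - 2)*(u - 1)*(u^2 + 5*u + 6) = (u - 4)*(u - 2)*(u - 1)*(u + 3)*(u + 2)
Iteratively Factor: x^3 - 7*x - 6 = (x - 3)*(x^2 + 3*x + 2) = (x - 3)*(x + 2)*(x + 1)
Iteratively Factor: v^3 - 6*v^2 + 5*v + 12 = (v + 1)*(v^2 - 7*v + 12) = (v - 3)*(v + 1)*(v - 4)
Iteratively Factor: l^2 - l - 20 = (l - 5)*(l + 4)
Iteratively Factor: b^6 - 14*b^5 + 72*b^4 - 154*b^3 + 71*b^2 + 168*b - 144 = (b - 3)*(b^5 - 11*b^4 + 39*b^3 - 37*b^2 - 40*b + 48) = (b - 3)*(b - 1)*(b^4 - 10*b^3 + 29*b^2 - 8*b - 48) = (b - 3)^2*(b - 1)*(b^3 - 7*b^2 + 8*b + 16) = (b - 4)*(b - 3)^2*(b - 1)*(b^2 - 3*b - 4) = (b - 4)^2*(b - 3)^2*(b - 1)*(b + 1)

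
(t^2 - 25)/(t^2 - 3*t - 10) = (t + 5)/(t + 2)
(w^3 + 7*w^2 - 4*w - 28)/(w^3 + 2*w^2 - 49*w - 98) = (w - 2)/(w - 7)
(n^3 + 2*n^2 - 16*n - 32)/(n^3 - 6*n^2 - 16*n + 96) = (n + 2)/(n - 6)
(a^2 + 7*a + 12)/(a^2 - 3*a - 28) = (a + 3)/(a - 7)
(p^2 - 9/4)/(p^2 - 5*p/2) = (4*p^2 - 9)/(2*p*(2*p - 5))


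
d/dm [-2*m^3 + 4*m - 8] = 4 - 6*m^2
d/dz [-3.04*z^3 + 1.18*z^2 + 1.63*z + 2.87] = -9.12*z^2 + 2.36*z + 1.63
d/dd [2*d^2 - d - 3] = 4*d - 1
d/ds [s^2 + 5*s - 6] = 2*s + 5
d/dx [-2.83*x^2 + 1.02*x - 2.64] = 1.02 - 5.66*x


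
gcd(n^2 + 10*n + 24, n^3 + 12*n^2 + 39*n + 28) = n + 4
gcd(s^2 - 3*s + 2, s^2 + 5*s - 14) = s - 2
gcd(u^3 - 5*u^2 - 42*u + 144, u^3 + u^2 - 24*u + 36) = u^2 + 3*u - 18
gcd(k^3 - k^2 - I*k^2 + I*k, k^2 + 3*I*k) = k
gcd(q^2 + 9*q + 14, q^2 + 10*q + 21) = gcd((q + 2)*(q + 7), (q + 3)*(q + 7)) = q + 7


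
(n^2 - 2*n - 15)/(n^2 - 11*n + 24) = (n^2 - 2*n - 15)/(n^2 - 11*n + 24)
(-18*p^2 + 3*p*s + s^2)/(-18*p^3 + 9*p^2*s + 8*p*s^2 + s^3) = (3*p - s)/(3*p^2 - 2*p*s - s^2)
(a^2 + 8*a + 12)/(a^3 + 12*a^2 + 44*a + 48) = 1/(a + 4)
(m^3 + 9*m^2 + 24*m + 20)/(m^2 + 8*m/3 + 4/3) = 3*(m^2 + 7*m + 10)/(3*m + 2)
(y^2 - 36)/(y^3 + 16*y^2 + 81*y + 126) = (y - 6)/(y^2 + 10*y + 21)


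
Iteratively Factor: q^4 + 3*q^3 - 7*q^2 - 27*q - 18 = (q + 3)*(q^3 - 7*q - 6) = (q - 3)*(q + 3)*(q^2 + 3*q + 2) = (q - 3)*(q + 1)*(q + 3)*(q + 2)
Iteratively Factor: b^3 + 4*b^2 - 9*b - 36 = (b - 3)*(b^2 + 7*b + 12) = (b - 3)*(b + 3)*(b + 4)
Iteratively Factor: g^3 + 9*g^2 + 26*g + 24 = (g + 3)*(g^2 + 6*g + 8) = (g + 2)*(g + 3)*(g + 4)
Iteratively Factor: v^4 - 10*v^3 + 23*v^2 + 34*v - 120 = (v - 4)*(v^3 - 6*v^2 - v + 30) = (v - 4)*(v - 3)*(v^2 - 3*v - 10) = (v - 5)*(v - 4)*(v - 3)*(v + 2)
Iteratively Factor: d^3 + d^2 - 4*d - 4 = (d - 2)*(d^2 + 3*d + 2) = (d - 2)*(d + 1)*(d + 2)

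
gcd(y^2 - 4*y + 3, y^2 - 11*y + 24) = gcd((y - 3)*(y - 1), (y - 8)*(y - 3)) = y - 3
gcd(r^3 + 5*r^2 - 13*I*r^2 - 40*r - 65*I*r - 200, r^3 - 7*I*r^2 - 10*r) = r - 5*I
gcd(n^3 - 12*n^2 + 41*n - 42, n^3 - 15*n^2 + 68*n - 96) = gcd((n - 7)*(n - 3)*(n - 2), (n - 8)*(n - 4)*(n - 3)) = n - 3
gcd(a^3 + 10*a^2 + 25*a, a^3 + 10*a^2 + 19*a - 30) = a + 5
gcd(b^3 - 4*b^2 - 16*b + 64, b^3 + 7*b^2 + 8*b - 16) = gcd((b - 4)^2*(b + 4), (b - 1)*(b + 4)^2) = b + 4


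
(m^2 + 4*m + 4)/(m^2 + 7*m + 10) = (m + 2)/(m + 5)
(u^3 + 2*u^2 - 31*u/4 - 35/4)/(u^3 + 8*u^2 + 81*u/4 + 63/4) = (2*u^2 - 3*u - 5)/(2*u^2 + 9*u + 9)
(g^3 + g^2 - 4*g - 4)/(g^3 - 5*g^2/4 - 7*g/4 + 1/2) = 4*(g + 2)/(4*g - 1)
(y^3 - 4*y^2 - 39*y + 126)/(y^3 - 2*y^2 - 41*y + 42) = (y - 3)/(y - 1)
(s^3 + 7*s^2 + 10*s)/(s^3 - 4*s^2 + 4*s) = (s^2 + 7*s + 10)/(s^2 - 4*s + 4)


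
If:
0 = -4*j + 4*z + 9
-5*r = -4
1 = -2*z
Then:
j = 7/4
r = 4/5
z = -1/2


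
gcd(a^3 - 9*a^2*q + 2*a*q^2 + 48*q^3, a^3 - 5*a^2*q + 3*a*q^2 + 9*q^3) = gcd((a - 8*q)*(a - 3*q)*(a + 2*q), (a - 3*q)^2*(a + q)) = -a + 3*q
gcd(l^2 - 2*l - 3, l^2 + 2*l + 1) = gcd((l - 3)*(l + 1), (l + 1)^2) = l + 1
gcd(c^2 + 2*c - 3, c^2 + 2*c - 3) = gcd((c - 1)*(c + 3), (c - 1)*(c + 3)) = c^2 + 2*c - 3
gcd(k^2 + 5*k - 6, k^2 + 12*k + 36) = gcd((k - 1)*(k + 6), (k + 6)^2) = k + 6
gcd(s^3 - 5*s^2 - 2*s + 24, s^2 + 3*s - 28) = s - 4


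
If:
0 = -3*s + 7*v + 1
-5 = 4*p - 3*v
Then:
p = 3*v/4 - 5/4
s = 7*v/3 + 1/3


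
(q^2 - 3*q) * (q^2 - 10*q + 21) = q^4 - 13*q^3 + 51*q^2 - 63*q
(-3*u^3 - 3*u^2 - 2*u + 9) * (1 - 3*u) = 9*u^4 + 6*u^3 + 3*u^2 - 29*u + 9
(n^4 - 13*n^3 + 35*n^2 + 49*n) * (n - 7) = n^5 - 20*n^4 + 126*n^3 - 196*n^2 - 343*n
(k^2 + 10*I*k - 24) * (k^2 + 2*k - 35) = k^4 + 2*k^3 + 10*I*k^3 - 59*k^2 + 20*I*k^2 - 48*k - 350*I*k + 840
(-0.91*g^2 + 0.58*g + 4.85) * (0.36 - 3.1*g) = 2.821*g^3 - 2.1256*g^2 - 14.8262*g + 1.746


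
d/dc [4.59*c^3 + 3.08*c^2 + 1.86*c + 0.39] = 13.77*c^2 + 6.16*c + 1.86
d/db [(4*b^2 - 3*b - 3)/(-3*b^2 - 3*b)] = (-7*b^2 - 6*b - 3)/(3*b^2*(b^2 + 2*b + 1))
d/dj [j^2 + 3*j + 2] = 2*j + 3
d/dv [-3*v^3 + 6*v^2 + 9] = 3*v*(4 - 3*v)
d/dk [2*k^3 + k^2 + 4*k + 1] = 6*k^2 + 2*k + 4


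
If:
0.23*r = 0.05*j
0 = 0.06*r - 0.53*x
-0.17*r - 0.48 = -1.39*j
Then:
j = 0.35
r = 0.08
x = 0.01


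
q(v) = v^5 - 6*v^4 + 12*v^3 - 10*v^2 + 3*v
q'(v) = 5*v^4 - 24*v^3 + 36*v^2 - 20*v + 3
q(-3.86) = -3039.63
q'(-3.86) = 3106.87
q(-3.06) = -1241.00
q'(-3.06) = 1527.34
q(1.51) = -0.30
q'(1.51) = -1.75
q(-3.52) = -2119.36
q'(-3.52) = 2333.81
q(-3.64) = -2414.48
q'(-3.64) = 2588.03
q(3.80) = 66.73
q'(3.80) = 172.48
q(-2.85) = -951.44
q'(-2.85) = 1237.86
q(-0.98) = -30.28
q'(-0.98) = 84.37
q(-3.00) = -1152.00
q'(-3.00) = 1440.00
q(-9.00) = -108000.00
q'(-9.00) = 53400.00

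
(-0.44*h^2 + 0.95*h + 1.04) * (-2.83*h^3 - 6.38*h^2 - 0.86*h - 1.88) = 1.2452*h^5 + 0.1187*h^4 - 8.6258*h^3 - 6.625*h^2 - 2.6804*h - 1.9552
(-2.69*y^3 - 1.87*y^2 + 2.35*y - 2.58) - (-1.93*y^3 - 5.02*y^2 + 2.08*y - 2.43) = -0.76*y^3 + 3.15*y^2 + 0.27*y - 0.15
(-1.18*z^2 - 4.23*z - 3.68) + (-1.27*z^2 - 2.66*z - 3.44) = -2.45*z^2 - 6.89*z - 7.12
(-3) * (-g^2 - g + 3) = 3*g^2 + 3*g - 9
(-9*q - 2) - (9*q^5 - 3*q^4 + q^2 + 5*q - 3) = -9*q^5 + 3*q^4 - q^2 - 14*q + 1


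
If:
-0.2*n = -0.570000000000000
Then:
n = 2.85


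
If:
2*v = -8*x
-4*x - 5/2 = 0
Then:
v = 5/2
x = -5/8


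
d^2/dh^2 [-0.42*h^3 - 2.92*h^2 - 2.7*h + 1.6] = -2.52*h - 5.84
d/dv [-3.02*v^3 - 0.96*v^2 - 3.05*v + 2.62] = -9.06*v^2 - 1.92*v - 3.05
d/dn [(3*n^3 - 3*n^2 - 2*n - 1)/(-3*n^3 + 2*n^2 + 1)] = (-3*n^4 - 12*n^3 + 4*n^2 - 2*n - 2)/(9*n^6 - 12*n^5 + 4*n^4 - 6*n^3 + 4*n^2 + 1)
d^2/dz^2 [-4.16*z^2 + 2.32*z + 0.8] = -8.32000000000000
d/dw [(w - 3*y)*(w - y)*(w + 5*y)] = 3*w^2 + 2*w*y - 17*y^2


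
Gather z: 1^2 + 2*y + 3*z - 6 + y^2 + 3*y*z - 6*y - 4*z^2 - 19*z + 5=y^2 - 4*y - 4*z^2 + z*(3*y - 16)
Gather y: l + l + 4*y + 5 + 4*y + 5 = 2*l + 8*y + 10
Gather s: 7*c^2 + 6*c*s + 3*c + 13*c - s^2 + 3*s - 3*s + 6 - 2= 7*c^2 + 6*c*s + 16*c - s^2 + 4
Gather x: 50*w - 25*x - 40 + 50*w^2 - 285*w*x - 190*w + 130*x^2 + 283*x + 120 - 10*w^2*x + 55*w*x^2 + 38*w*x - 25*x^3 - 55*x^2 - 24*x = 50*w^2 - 140*w - 25*x^3 + x^2*(55*w + 75) + x*(-10*w^2 - 247*w + 234) + 80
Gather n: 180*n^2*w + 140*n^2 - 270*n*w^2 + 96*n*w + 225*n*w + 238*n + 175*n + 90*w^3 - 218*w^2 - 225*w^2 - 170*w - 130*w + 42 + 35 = n^2*(180*w + 140) + n*(-270*w^2 + 321*w + 413) + 90*w^3 - 443*w^2 - 300*w + 77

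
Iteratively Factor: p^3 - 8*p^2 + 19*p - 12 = (p - 1)*(p^2 - 7*p + 12) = (p - 4)*(p - 1)*(p - 3)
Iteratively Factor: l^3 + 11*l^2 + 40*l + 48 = (l + 3)*(l^2 + 8*l + 16) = (l + 3)*(l + 4)*(l + 4)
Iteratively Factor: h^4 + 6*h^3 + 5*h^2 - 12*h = (h + 3)*(h^3 + 3*h^2 - 4*h) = (h - 1)*(h + 3)*(h^2 + 4*h) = (h - 1)*(h + 3)*(h + 4)*(h)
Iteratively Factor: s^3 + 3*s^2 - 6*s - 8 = (s + 1)*(s^2 + 2*s - 8) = (s - 2)*(s + 1)*(s + 4)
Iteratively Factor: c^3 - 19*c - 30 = (c + 3)*(c^2 - 3*c - 10) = (c - 5)*(c + 3)*(c + 2)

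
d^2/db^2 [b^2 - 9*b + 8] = 2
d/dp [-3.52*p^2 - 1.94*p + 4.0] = -7.04*p - 1.94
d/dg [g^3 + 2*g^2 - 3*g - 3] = 3*g^2 + 4*g - 3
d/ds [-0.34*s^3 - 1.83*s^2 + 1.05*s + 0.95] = -1.02*s^2 - 3.66*s + 1.05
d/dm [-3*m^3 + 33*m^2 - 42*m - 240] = -9*m^2 + 66*m - 42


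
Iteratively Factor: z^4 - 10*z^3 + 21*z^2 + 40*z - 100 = (z - 2)*(z^3 - 8*z^2 + 5*z + 50) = (z - 5)*(z - 2)*(z^2 - 3*z - 10) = (z - 5)^2*(z - 2)*(z + 2)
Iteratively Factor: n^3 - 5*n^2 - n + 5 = (n - 5)*(n^2 - 1) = (n - 5)*(n - 1)*(n + 1)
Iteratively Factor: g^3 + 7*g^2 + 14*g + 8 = (g + 1)*(g^2 + 6*g + 8) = (g + 1)*(g + 4)*(g + 2)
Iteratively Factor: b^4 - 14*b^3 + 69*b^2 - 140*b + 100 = (b - 5)*(b^3 - 9*b^2 + 24*b - 20) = (b - 5)*(b - 2)*(b^2 - 7*b + 10) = (b - 5)*(b - 2)^2*(b - 5)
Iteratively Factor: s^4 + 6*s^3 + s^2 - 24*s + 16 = (s + 4)*(s^3 + 2*s^2 - 7*s + 4) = (s + 4)^2*(s^2 - 2*s + 1) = (s - 1)*(s + 4)^2*(s - 1)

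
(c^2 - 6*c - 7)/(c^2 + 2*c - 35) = (c^2 - 6*c - 7)/(c^2 + 2*c - 35)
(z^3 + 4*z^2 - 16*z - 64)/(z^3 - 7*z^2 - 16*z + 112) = (z + 4)/(z - 7)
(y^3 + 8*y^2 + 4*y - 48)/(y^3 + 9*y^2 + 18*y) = (y^2 + 2*y - 8)/(y*(y + 3))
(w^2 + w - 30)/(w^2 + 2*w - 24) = (w - 5)/(w - 4)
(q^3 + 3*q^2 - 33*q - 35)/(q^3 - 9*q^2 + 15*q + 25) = (q + 7)/(q - 5)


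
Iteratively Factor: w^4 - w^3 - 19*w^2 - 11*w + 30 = (w - 5)*(w^3 + 4*w^2 + w - 6) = (w - 5)*(w + 3)*(w^2 + w - 2) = (w - 5)*(w + 2)*(w + 3)*(w - 1)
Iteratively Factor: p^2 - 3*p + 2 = (p - 2)*(p - 1)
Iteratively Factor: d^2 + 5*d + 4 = (d + 1)*(d + 4)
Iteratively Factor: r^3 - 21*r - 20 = (r + 1)*(r^2 - r - 20) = (r - 5)*(r + 1)*(r + 4)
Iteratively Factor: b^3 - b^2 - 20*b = (b + 4)*(b^2 - 5*b) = (b - 5)*(b + 4)*(b)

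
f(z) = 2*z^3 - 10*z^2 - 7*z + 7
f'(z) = 6*z^2 - 20*z - 7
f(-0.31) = 8.15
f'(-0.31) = -0.22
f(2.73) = -45.95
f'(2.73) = -16.88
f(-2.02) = -36.15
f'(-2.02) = 57.88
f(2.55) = -42.71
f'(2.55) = -18.98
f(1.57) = -20.90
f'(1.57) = -23.61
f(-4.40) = -326.17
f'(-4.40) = 197.16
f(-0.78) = 5.43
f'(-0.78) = 12.25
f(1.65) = -22.79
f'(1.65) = -23.66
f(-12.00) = -4805.00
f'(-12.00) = 1097.00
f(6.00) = 37.00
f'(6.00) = 89.00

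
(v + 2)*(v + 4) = v^2 + 6*v + 8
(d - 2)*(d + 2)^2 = d^3 + 2*d^2 - 4*d - 8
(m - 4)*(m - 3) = m^2 - 7*m + 12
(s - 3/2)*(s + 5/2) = s^2 + s - 15/4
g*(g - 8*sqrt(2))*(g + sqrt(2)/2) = g^3 - 15*sqrt(2)*g^2/2 - 8*g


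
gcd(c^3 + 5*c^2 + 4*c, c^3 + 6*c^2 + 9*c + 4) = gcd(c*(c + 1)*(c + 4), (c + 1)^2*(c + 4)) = c^2 + 5*c + 4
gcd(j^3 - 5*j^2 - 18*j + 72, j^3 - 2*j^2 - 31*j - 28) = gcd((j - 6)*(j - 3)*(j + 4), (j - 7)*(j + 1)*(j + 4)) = j + 4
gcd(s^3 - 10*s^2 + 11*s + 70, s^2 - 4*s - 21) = s - 7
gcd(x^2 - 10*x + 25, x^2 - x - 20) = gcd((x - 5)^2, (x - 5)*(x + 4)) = x - 5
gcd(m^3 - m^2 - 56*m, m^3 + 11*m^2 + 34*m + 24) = 1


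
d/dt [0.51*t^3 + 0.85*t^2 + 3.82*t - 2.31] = 1.53*t^2 + 1.7*t + 3.82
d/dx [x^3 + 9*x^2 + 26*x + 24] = 3*x^2 + 18*x + 26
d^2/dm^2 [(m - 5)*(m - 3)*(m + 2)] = 6*m - 12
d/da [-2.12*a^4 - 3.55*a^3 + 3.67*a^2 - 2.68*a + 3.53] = -8.48*a^3 - 10.65*a^2 + 7.34*a - 2.68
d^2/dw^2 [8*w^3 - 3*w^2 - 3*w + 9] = 48*w - 6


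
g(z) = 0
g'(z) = 0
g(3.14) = 0.00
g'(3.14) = 0.00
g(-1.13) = 0.00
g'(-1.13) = 0.00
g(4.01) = 0.00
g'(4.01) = 0.00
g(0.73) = 0.00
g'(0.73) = 0.00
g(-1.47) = 0.00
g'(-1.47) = 0.00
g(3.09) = 0.00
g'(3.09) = 0.00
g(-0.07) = 0.00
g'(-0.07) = 0.00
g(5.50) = 0.00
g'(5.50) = 0.00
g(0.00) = 0.00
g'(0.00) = 0.00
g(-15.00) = 0.00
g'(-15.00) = 0.00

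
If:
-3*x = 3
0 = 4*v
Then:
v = 0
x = -1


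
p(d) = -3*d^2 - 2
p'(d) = -6*d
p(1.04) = -5.24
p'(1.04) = -6.24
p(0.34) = -2.35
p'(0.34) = -2.04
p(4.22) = -55.43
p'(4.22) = -25.32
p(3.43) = -37.29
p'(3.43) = -20.58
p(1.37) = -7.63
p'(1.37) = -8.22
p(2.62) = -22.59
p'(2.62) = -15.72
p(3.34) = -35.47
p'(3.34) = -20.04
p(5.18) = -82.50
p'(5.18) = -31.08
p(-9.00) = -245.00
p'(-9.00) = 54.00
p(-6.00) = -110.00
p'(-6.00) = 36.00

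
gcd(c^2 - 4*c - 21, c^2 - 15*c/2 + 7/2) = c - 7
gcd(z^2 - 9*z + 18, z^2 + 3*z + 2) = 1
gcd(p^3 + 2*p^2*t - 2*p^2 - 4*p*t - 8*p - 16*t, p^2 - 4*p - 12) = p + 2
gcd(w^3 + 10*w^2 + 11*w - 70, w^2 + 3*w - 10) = w^2 + 3*w - 10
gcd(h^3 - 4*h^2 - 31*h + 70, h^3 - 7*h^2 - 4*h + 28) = h^2 - 9*h + 14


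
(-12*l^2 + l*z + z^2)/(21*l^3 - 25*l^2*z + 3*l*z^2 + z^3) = (4*l + z)/(-7*l^2 + 6*l*z + z^2)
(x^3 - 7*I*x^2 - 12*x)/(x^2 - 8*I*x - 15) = x*(x - 4*I)/(x - 5*I)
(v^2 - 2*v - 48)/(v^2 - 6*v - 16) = (v + 6)/(v + 2)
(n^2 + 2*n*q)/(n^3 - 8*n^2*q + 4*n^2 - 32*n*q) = (n + 2*q)/(n^2 - 8*n*q + 4*n - 32*q)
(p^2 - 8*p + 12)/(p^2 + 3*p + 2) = (p^2 - 8*p + 12)/(p^2 + 3*p + 2)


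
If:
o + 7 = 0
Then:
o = -7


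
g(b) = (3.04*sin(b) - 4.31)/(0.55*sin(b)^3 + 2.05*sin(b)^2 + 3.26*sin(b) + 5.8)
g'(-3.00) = -1.00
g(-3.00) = -0.88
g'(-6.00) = 0.74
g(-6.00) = -0.50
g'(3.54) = -1.00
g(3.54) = -1.14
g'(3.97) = -0.75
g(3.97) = -1.53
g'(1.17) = 0.15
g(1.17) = -0.14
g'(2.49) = -0.45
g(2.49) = -0.29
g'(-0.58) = 0.93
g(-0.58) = -1.32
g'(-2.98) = -1.00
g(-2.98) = -0.90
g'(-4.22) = -0.19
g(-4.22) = -0.15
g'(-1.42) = 0.17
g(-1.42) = -1.81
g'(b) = (3.04*sin(b) - 4.31)*(-1.65*sin(b)^2*cos(b) - 4.1*sin(b)*cos(b) - 3.26*cos(b))/(0.55*sin(b)^3 + 2.05*sin(b)^2 + 3.26*sin(b) + 5.8)^2 + 3.04*cos(b)/(0.55*sin(b)^3 + 2.05*sin(b)^2 + 3.26*sin(b) + 5.8)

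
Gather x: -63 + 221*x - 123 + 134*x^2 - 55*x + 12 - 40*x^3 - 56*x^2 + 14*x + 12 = -40*x^3 + 78*x^2 + 180*x - 162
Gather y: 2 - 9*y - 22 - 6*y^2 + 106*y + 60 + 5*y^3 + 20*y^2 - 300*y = 5*y^3 + 14*y^2 - 203*y + 40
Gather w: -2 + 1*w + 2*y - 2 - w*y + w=w*(2 - y) + 2*y - 4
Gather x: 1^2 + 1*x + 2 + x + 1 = 2*x + 4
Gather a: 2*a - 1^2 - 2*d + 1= 2*a - 2*d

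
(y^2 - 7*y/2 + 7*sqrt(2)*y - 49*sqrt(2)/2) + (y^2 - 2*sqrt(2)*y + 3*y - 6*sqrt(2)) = 2*y^2 - y/2 + 5*sqrt(2)*y - 61*sqrt(2)/2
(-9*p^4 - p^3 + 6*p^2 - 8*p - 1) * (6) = -54*p^4 - 6*p^3 + 36*p^2 - 48*p - 6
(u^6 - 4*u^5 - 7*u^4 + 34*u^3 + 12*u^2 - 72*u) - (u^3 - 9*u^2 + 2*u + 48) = u^6 - 4*u^5 - 7*u^4 + 33*u^3 + 21*u^2 - 74*u - 48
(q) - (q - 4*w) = 4*w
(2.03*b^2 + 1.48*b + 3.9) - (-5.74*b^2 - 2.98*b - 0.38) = 7.77*b^2 + 4.46*b + 4.28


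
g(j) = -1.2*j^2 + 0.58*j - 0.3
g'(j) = 0.58 - 2.4*j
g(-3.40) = -16.14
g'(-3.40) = 8.74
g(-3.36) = -15.80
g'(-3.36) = 8.64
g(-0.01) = -0.31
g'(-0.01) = 0.60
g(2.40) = -5.82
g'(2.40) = -5.18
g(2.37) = -5.67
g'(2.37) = -5.11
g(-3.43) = -16.41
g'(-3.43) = 8.81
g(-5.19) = -35.63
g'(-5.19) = 13.04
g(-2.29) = -7.92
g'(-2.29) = 6.08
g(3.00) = -9.36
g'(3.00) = -6.62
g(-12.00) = -180.06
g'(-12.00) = 29.38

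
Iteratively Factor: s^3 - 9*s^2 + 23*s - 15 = (s - 3)*(s^2 - 6*s + 5) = (s - 3)*(s - 1)*(s - 5)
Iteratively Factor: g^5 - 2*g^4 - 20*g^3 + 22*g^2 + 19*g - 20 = (g - 5)*(g^4 + 3*g^3 - 5*g^2 - 3*g + 4) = (g - 5)*(g - 1)*(g^3 + 4*g^2 - g - 4) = (g - 5)*(g - 1)*(g + 4)*(g^2 - 1) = (g - 5)*(g - 1)^2*(g + 4)*(g + 1)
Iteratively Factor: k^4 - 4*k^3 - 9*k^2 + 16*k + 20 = (k - 5)*(k^3 + k^2 - 4*k - 4) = (k - 5)*(k - 2)*(k^2 + 3*k + 2) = (k - 5)*(k - 2)*(k + 2)*(k + 1)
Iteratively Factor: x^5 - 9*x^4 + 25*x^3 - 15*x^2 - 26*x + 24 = (x - 1)*(x^4 - 8*x^3 + 17*x^2 + 2*x - 24) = (x - 3)*(x - 1)*(x^3 - 5*x^2 + 2*x + 8) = (x - 3)*(x - 1)*(x + 1)*(x^2 - 6*x + 8) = (x - 4)*(x - 3)*(x - 1)*(x + 1)*(x - 2)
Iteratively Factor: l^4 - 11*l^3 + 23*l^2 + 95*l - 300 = (l + 3)*(l^3 - 14*l^2 + 65*l - 100) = (l - 4)*(l + 3)*(l^2 - 10*l + 25) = (l - 5)*(l - 4)*(l + 3)*(l - 5)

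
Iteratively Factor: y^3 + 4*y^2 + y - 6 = (y + 2)*(y^2 + 2*y - 3) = (y + 2)*(y + 3)*(y - 1)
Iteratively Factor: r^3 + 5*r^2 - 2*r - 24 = (r + 4)*(r^2 + r - 6) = (r - 2)*(r + 4)*(r + 3)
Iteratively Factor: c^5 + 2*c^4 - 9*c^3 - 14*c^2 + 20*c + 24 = (c - 2)*(c^4 + 4*c^3 - c^2 - 16*c - 12) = (c - 2)*(c + 1)*(c^3 + 3*c^2 - 4*c - 12) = (c - 2)*(c + 1)*(c + 2)*(c^2 + c - 6) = (c - 2)^2*(c + 1)*(c + 2)*(c + 3)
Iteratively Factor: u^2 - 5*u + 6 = (u - 3)*(u - 2)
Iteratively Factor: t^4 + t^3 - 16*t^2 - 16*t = (t + 4)*(t^3 - 3*t^2 - 4*t) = (t + 1)*(t + 4)*(t^2 - 4*t) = (t - 4)*(t + 1)*(t + 4)*(t)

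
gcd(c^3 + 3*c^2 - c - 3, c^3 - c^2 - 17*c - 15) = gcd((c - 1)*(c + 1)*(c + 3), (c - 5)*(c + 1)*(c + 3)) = c^2 + 4*c + 3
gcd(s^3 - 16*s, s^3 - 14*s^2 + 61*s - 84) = s - 4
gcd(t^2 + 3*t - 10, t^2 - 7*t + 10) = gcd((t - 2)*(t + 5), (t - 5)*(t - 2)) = t - 2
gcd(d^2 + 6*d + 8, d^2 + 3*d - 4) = d + 4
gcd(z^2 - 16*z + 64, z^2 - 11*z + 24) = z - 8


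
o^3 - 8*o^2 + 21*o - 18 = (o - 3)^2*(o - 2)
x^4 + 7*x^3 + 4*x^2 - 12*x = x*(x - 1)*(x + 2)*(x + 6)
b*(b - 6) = b^2 - 6*b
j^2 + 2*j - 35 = (j - 5)*(j + 7)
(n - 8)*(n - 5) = n^2 - 13*n + 40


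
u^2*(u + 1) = u^3 + u^2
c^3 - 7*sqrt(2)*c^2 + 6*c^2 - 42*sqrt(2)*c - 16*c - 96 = (c + 6)*(c - 8*sqrt(2))*(c + sqrt(2))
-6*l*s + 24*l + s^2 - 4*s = (-6*l + s)*(s - 4)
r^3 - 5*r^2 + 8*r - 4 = (r - 2)^2*(r - 1)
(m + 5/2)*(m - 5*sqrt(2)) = m^2 - 5*sqrt(2)*m + 5*m/2 - 25*sqrt(2)/2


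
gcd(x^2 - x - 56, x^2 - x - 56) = x^2 - x - 56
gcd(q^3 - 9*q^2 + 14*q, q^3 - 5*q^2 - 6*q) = q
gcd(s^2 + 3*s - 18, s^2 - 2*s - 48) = s + 6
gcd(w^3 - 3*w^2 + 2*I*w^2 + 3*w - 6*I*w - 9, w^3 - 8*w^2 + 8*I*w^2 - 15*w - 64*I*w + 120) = w + 3*I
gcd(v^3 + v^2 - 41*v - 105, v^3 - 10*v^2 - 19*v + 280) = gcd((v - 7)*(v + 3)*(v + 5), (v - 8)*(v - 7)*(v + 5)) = v^2 - 2*v - 35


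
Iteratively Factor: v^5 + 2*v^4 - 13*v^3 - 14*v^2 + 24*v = (v)*(v^4 + 2*v^3 - 13*v^2 - 14*v + 24) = v*(v + 2)*(v^3 - 13*v + 12) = v*(v - 3)*(v + 2)*(v^2 + 3*v - 4) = v*(v - 3)*(v + 2)*(v + 4)*(v - 1)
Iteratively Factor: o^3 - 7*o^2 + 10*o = (o - 5)*(o^2 - 2*o) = o*(o - 5)*(o - 2)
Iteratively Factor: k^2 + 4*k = (k)*(k + 4)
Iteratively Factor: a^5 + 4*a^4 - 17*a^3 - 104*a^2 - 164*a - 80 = (a - 5)*(a^4 + 9*a^3 + 28*a^2 + 36*a + 16) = (a - 5)*(a + 1)*(a^3 + 8*a^2 + 20*a + 16) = (a - 5)*(a + 1)*(a + 4)*(a^2 + 4*a + 4) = (a - 5)*(a + 1)*(a + 2)*(a + 4)*(a + 2)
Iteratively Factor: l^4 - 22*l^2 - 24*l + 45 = (l + 3)*(l^3 - 3*l^2 - 13*l + 15) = (l - 5)*(l + 3)*(l^2 + 2*l - 3) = (l - 5)*(l + 3)^2*(l - 1)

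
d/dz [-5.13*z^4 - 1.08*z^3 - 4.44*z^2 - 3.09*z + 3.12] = -20.52*z^3 - 3.24*z^2 - 8.88*z - 3.09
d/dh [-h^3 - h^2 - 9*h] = -3*h^2 - 2*h - 9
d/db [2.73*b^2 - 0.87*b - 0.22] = 5.46*b - 0.87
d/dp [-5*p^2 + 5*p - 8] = 5 - 10*p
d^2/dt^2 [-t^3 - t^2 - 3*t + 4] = -6*t - 2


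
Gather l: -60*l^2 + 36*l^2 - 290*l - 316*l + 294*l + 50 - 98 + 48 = -24*l^2 - 312*l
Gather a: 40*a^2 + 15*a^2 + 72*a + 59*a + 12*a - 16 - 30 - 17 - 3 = 55*a^2 + 143*a - 66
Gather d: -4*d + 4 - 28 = -4*d - 24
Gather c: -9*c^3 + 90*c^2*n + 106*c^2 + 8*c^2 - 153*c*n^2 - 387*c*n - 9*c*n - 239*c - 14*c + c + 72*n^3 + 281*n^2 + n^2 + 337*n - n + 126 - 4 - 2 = -9*c^3 + c^2*(90*n + 114) + c*(-153*n^2 - 396*n - 252) + 72*n^3 + 282*n^2 + 336*n + 120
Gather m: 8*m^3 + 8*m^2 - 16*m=8*m^3 + 8*m^2 - 16*m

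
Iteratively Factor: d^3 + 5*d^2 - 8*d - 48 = (d - 3)*(d^2 + 8*d + 16) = (d - 3)*(d + 4)*(d + 4)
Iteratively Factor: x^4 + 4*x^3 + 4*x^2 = (x)*(x^3 + 4*x^2 + 4*x) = x^2*(x^2 + 4*x + 4) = x^2*(x + 2)*(x + 2)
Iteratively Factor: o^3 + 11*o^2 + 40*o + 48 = (o + 3)*(o^2 + 8*o + 16) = (o + 3)*(o + 4)*(o + 4)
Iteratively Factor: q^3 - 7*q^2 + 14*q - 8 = (q - 4)*(q^2 - 3*q + 2) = (q - 4)*(q - 1)*(q - 2)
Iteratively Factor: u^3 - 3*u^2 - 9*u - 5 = (u - 5)*(u^2 + 2*u + 1) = (u - 5)*(u + 1)*(u + 1)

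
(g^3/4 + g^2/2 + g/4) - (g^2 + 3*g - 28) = g^3/4 - g^2/2 - 11*g/4 + 28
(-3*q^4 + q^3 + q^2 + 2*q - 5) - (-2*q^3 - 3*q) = -3*q^4 + 3*q^3 + q^2 + 5*q - 5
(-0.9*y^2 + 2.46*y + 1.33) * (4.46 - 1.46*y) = 1.314*y^3 - 7.6056*y^2 + 9.0298*y + 5.9318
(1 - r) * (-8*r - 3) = 8*r^2 - 5*r - 3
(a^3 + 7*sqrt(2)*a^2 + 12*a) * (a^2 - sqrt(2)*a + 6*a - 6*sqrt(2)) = a^5 + 6*a^4 + 6*sqrt(2)*a^4 - 2*a^3 + 36*sqrt(2)*a^3 - 12*sqrt(2)*a^2 - 12*a^2 - 72*sqrt(2)*a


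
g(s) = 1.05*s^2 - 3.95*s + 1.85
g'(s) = 2.1*s - 3.95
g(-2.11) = 14.86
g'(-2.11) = -8.38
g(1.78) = -1.85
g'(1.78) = -0.21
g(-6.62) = 74.01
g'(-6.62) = -17.85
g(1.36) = -1.58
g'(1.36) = -1.09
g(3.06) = -0.41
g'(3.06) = 2.48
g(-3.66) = 30.37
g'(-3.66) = -11.64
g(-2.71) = 20.27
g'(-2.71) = -9.64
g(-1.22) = 8.23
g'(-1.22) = -6.51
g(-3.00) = 23.15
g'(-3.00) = -10.25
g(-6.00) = 63.35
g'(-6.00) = -16.55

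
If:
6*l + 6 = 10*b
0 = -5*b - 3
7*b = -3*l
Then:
No Solution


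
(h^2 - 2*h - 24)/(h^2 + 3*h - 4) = (h - 6)/(h - 1)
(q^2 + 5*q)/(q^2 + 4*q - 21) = q*(q + 5)/(q^2 + 4*q - 21)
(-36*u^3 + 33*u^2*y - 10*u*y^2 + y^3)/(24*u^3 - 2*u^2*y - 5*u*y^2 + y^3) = (-3*u + y)/(2*u + y)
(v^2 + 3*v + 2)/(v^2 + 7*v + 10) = (v + 1)/(v + 5)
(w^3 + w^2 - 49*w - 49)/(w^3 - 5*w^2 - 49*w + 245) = (w + 1)/(w - 5)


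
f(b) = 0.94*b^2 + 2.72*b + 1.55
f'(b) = 1.88*b + 2.72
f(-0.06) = 1.39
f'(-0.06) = 2.61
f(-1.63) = -0.39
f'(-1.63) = -0.34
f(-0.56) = 0.32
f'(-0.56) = 1.67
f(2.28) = 12.64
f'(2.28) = 7.01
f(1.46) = 7.52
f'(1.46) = 5.46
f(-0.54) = 0.36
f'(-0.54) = 1.70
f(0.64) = 3.68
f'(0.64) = 3.92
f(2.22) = 12.22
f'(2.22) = 6.89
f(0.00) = 1.55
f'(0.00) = 2.72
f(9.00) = 102.17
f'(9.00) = 19.64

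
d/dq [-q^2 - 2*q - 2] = -2*q - 2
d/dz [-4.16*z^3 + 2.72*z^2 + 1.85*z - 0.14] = -12.48*z^2 + 5.44*z + 1.85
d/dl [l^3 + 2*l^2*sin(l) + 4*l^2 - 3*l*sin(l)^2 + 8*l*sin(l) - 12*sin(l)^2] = 2*l^2*cos(l) + 3*l^2 + 4*l*sin(l) - 3*l*sin(2*l) + 8*l*cos(l) + 8*l - 3*sin(l)^2 + 8*sin(l) - 12*sin(2*l)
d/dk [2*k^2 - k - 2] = 4*k - 1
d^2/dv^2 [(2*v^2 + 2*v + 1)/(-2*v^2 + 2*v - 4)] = (-4*v^3 + 9*v^2 + 15*v - 11)/(v^6 - 3*v^5 + 9*v^4 - 13*v^3 + 18*v^2 - 12*v + 8)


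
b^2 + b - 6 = (b - 2)*(b + 3)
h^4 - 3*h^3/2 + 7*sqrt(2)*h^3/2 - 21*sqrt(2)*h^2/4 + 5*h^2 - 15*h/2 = h*(h - 3/2)*(h + sqrt(2))*(h + 5*sqrt(2)/2)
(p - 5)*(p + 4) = p^2 - p - 20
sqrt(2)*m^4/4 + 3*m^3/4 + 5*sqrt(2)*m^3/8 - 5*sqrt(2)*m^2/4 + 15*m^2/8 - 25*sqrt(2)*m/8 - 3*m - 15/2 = (m/2 + sqrt(2))*(m + 5/2)*(m - 3*sqrt(2)/2)*(sqrt(2)*m/2 + 1)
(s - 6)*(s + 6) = s^2 - 36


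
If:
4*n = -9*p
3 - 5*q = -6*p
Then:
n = 9/8 - 15*q/8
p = 5*q/6 - 1/2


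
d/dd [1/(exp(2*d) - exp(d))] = (1 - 2*exp(d))*exp(-d)/(1 - exp(d))^2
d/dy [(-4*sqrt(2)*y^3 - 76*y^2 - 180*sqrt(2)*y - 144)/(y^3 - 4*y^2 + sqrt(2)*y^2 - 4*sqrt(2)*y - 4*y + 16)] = 4*((-3*sqrt(2)*y^2 - 38*y - 45*sqrt(2))*(y^3 - 4*y^2 + sqrt(2)*y^2 - 4*sqrt(2)*y - 4*y + 16) - (sqrt(2)*y^3 + 19*y^2 + 45*sqrt(2)*y + 36)*(-3*y^2 - 2*sqrt(2)*y + 8*y + 4 + 4*sqrt(2)))/(y^3 - 4*y^2 + sqrt(2)*y^2 - 4*sqrt(2)*y - 4*y + 16)^2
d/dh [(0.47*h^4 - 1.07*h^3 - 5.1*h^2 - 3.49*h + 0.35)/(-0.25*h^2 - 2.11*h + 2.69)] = (-0.235*h^5 - 2.7076*h^4 + 9.5726*h^3 + 1.2536*h^2 - 27.263*h - 8.6496)/(0.0625*h^4 + 1.055*h^3 + 3.1071*h^2 - 11.3518*h + 7.2361)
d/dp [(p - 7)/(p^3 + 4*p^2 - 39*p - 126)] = (p^3 + 4*p^2 - 39*p - (p - 7)*(3*p^2 + 8*p - 39) - 126)/(p^3 + 4*p^2 - 39*p - 126)^2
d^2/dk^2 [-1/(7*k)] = -2/(7*k^3)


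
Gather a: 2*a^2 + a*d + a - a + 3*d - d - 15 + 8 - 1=2*a^2 + a*d + 2*d - 8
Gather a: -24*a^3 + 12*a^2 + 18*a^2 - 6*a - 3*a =-24*a^3 + 30*a^2 - 9*a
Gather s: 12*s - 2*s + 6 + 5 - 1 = 10*s + 10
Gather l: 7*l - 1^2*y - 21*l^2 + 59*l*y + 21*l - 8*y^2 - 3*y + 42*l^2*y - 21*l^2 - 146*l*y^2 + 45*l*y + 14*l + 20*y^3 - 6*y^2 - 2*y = l^2*(42*y - 42) + l*(-146*y^2 + 104*y + 42) + 20*y^3 - 14*y^2 - 6*y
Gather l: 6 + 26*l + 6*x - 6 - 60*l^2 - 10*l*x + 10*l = -60*l^2 + l*(36 - 10*x) + 6*x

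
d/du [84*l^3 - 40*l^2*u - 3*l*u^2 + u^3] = -40*l^2 - 6*l*u + 3*u^2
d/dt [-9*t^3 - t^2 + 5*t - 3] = -27*t^2 - 2*t + 5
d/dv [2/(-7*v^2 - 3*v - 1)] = 2*(14*v + 3)/(7*v^2 + 3*v + 1)^2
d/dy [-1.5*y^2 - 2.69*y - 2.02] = -3.0*y - 2.69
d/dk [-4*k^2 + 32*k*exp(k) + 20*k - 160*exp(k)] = 32*k*exp(k) - 8*k - 128*exp(k) + 20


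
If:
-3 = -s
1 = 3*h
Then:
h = 1/3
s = 3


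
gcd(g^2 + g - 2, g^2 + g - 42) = 1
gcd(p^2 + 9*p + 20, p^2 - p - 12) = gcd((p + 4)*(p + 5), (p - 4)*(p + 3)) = 1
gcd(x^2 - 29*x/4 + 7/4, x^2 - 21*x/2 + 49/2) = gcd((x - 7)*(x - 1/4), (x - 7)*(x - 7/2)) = x - 7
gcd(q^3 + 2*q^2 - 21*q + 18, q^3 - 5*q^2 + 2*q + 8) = 1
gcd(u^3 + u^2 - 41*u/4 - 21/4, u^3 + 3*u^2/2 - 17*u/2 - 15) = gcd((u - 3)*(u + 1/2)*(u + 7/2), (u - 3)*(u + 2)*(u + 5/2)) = u - 3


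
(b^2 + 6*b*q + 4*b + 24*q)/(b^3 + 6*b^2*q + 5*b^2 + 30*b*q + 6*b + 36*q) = (b + 4)/(b^2 + 5*b + 6)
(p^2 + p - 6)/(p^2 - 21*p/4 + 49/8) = 8*(p^2 + p - 6)/(8*p^2 - 42*p + 49)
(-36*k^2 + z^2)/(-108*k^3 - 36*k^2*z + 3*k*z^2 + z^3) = 1/(3*k + z)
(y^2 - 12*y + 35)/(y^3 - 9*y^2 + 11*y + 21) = (y - 5)/(y^2 - 2*y - 3)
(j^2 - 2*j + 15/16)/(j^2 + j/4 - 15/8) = (4*j - 3)/(2*(2*j + 3))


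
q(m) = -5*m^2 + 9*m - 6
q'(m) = 9 - 10*m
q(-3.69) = -107.29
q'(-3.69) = 45.90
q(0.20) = -4.40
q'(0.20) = 7.00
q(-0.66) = -14.12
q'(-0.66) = 15.60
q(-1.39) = -28.17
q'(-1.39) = 22.90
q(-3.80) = -112.40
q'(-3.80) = 47.00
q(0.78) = -2.02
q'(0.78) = 1.20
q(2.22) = -10.66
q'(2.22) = -13.20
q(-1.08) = -21.55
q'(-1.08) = 19.80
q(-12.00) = -834.00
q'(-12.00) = 129.00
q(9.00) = -330.00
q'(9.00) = -81.00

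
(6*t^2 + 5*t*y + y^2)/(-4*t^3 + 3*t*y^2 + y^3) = (3*t + y)/(-2*t^2 + t*y + y^2)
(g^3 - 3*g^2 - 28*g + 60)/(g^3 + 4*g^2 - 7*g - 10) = (g - 6)/(g + 1)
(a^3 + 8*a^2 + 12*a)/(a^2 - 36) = a*(a + 2)/(a - 6)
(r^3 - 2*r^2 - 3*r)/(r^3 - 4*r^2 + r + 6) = r/(r - 2)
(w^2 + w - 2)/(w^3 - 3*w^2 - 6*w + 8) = 1/(w - 4)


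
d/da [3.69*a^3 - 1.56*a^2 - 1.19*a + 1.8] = 11.07*a^2 - 3.12*a - 1.19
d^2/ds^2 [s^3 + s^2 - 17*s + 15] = 6*s + 2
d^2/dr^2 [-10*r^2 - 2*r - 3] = -20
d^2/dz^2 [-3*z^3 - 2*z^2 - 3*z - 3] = -18*z - 4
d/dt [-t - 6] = -1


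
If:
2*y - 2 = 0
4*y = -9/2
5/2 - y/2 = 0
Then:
No Solution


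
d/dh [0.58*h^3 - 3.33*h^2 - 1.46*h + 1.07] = 1.74*h^2 - 6.66*h - 1.46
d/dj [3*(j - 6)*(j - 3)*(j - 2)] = 9*j^2 - 66*j + 108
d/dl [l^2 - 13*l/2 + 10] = 2*l - 13/2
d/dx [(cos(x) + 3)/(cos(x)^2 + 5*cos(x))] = (sin(x) + 15*sin(x)/cos(x)^2 + 6*tan(x))/(cos(x) + 5)^2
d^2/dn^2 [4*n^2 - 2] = 8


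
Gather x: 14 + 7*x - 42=7*x - 28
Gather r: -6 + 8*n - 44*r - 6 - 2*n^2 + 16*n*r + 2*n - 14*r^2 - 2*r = -2*n^2 + 10*n - 14*r^2 + r*(16*n - 46) - 12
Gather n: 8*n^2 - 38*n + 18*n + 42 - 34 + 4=8*n^2 - 20*n + 12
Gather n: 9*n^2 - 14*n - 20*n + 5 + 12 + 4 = 9*n^2 - 34*n + 21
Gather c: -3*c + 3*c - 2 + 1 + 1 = 0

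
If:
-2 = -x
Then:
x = 2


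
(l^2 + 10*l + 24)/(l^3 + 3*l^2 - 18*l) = (l + 4)/(l*(l - 3))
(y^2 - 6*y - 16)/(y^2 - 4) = (y - 8)/(y - 2)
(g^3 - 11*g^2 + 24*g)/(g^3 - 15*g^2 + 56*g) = (g - 3)/(g - 7)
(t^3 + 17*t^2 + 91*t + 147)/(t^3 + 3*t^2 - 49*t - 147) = (t + 7)/(t - 7)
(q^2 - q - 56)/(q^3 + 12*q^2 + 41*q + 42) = (q - 8)/(q^2 + 5*q + 6)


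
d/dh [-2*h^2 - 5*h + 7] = -4*h - 5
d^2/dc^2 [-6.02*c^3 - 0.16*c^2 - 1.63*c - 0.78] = -36.12*c - 0.32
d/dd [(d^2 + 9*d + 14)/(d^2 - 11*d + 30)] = 4*(-5*d^2 + 8*d + 106)/(d^4 - 22*d^3 + 181*d^2 - 660*d + 900)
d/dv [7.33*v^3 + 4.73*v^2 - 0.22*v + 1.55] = 21.99*v^2 + 9.46*v - 0.22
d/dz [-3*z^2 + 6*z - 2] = 6 - 6*z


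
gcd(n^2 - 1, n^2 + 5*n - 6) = n - 1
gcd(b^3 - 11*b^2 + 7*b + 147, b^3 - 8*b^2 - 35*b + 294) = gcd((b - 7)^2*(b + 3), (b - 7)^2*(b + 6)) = b^2 - 14*b + 49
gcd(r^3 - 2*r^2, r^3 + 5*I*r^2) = r^2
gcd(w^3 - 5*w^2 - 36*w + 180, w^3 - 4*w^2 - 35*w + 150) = w^2 + w - 30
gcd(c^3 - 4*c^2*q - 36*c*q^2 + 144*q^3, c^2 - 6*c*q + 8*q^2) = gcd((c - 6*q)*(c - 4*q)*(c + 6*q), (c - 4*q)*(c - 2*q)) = -c + 4*q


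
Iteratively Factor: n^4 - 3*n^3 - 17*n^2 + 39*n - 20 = (n - 1)*(n^3 - 2*n^2 - 19*n + 20) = (n - 5)*(n - 1)*(n^2 + 3*n - 4) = (n - 5)*(n - 1)^2*(n + 4)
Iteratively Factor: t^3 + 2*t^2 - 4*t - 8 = (t + 2)*(t^2 - 4) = (t + 2)^2*(t - 2)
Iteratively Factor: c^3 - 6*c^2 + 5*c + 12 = (c - 3)*(c^2 - 3*c - 4) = (c - 3)*(c + 1)*(c - 4)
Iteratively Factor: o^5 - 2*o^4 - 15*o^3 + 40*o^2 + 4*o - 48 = (o - 3)*(o^4 + o^3 - 12*o^2 + 4*o + 16) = (o - 3)*(o + 1)*(o^3 - 12*o + 16) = (o - 3)*(o - 2)*(o + 1)*(o^2 + 2*o - 8) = (o - 3)*(o - 2)^2*(o + 1)*(o + 4)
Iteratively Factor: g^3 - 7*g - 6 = (g + 2)*(g^2 - 2*g - 3) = (g + 1)*(g + 2)*(g - 3)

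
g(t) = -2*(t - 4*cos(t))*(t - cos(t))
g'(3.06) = -26.00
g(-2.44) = 2.06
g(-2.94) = 3.84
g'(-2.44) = -5.74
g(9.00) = -250.64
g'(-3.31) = 6.29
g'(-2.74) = -3.20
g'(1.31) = -11.33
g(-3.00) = 3.86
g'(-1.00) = -6.29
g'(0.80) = 6.02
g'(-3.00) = 0.10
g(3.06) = -57.17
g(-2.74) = 3.43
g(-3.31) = 2.94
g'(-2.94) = -0.79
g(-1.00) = -9.74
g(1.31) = -0.59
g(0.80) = 0.41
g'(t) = -2*(t - 4*cos(t))*(sin(t) + 1) - 2*(t - cos(t))*(4*sin(t) + 1) = -10*t*sin(t) - 4*t + 8*sin(2*t) + 10*cos(t)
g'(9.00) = -88.21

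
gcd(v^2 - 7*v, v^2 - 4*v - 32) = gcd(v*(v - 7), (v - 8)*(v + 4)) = 1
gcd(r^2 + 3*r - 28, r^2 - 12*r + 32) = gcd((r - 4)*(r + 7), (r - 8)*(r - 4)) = r - 4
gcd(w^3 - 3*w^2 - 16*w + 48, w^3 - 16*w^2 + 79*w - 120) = w - 3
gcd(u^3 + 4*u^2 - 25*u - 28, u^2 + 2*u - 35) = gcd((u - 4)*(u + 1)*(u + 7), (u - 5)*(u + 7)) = u + 7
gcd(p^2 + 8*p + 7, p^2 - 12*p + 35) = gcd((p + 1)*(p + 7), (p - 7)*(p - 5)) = 1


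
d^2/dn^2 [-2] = 0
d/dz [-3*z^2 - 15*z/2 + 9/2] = -6*z - 15/2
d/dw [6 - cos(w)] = sin(w)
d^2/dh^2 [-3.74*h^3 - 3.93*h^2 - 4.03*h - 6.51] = -22.44*h - 7.86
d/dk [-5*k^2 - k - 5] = -10*k - 1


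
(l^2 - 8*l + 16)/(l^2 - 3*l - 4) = (l - 4)/(l + 1)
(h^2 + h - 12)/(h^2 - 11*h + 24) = (h + 4)/(h - 8)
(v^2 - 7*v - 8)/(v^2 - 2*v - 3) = (v - 8)/(v - 3)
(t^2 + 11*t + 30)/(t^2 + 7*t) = (t^2 + 11*t + 30)/(t*(t + 7))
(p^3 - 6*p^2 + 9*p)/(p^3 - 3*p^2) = (p - 3)/p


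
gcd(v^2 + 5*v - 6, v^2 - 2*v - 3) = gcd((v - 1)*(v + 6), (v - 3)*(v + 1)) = 1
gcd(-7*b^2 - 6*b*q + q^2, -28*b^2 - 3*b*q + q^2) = -7*b + q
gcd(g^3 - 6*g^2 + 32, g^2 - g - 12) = g - 4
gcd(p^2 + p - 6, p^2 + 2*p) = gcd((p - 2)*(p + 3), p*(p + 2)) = 1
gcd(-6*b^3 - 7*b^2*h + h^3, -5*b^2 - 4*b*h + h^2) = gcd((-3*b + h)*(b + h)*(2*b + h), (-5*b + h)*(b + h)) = b + h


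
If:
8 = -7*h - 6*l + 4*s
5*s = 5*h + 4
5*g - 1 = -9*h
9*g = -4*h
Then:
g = -4/61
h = 9/61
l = -533/610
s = 289/305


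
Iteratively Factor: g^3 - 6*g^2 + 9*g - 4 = (g - 1)*(g^2 - 5*g + 4) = (g - 1)^2*(g - 4)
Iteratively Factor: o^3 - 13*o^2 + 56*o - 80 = (o - 4)*(o^2 - 9*o + 20) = (o - 4)^2*(o - 5)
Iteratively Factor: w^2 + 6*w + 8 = (w + 4)*(w + 2)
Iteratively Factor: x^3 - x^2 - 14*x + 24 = (x - 2)*(x^2 + x - 12) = (x - 2)*(x + 4)*(x - 3)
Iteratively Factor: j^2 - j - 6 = (j - 3)*(j + 2)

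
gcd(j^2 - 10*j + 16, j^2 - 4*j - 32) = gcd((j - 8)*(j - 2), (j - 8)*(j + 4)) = j - 8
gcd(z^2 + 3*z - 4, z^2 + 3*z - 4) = z^2 + 3*z - 4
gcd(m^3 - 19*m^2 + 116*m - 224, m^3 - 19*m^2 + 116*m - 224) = m^3 - 19*m^2 + 116*m - 224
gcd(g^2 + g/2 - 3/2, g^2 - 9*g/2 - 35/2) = 1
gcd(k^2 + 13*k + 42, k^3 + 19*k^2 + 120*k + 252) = k^2 + 13*k + 42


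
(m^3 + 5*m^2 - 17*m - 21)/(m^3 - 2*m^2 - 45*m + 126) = (m + 1)/(m - 6)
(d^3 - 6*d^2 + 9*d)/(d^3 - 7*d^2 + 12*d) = (d - 3)/(d - 4)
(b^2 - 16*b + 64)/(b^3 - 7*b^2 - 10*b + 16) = (b - 8)/(b^2 + b - 2)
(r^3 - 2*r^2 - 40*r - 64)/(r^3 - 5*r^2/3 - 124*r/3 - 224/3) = 3*(r + 2)/(3*r + 7)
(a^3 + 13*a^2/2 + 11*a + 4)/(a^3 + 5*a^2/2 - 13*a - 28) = (2*a + 1)/(2*a - 7)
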